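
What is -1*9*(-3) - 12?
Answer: 15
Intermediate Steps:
-1*9*(-3) - 12 = -9*(-3) - 12 = 27 - 12 = 15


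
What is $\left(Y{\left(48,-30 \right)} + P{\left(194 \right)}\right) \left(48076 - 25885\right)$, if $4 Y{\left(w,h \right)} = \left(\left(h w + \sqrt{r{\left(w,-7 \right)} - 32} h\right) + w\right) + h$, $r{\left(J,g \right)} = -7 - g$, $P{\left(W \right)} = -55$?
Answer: $- \frac{18218811}{2} - 665730 i \sqrt{2} \approx -9.1094 \cdot 10^{6} - 9.4148 \cdot 10^{5} i$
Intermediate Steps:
$Y{\left(w,h \right)} = \frac{h}{4} + \frac{w}{4} + \frac{h w}{4} + i h \sqrt{2}$ ($Y{\left(w,h \right)} = \frac{\left(\left(h w + \sqrt{\left(-7 - -7\right) - 32} h\right) + w\right) + h}{4} = \frac{\left(\left(h w + \sqrt{\left(-7 + 7\right) - 32} h\right) + w\right) + h}{4} = \frac{\left(\left(h w + \sqrt{0 - 32} h\right) + w\right) + h}{4} = \frac{\left(\left(h w + \sqrt{-32} h\right) + w\right) + h}{4} = \frac{\left(\left(h w + 4 i \sqrt{2} h\right) + w\right) + h}{4} = \frac{\left(\left(h w + 4 i h \sqrt{2}\right) + w\right) + h}{4} = \frac{\left(w + h w + 4 i h \sqrt{2}\right) + h}{4} = \frac{h + w + h w + 4 i h \sqrt{2}}{4} = \frac{h}{4} + \frac{w}{4} + \frac{h w}{4} + i h \sqrt{2}$)
$\left(Y{\left(48,-30 \right)} + P{\left(194 \right)}\right) \left(48076 - 25885\right) = \left(\left(\frac{1}{4} \left(-30\right) + \frac{1}{4} \cdot 48 + \frac{1}{4} \left(-30\right) 48 + i \left(-30\right) \sqrt{2}\right) - 55\right) \left(48076 - 25885\right) = \left(\left(- \frac{15}{2} + 12 - 360 - 30 i \sqrt{2}\right) - 55\right) 22191 = \left(\left(- \frac{711}{2} - 30 i \sqrt{2}\right) - 55\right) 22191 = \left(- \frac{821}{2} - 30 i \sqrt{2}\right) 22191 = - \frac{18218811}{2} - 665730 i \sqrt{2}$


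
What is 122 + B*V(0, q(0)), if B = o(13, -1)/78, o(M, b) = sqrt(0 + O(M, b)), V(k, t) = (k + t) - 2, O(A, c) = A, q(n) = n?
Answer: 122 - sqrt(13)/39 ≈ 121.91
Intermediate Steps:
V(k, t) = -2 + k + t
o(M, b) = sqrt(M) (o(M, b) = sqrt(0 + M) = sqrt(M))
B = sqrt(13)/78 ≈ 0.046225
122 + B*V(0, q(0)) = 122 + (sqrt(13)/78)*(-2 + 0 + 0) = 122 + (sqrt(13)/78)*(-2) = 122 - sqrt(13)/39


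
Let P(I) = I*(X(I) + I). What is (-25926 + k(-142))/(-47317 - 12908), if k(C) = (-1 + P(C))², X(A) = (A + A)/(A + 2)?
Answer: -483859598779/73775625 ≈ -6558.5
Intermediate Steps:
X(A) = 2*A/(2 + A) (X(A) = (2*A)/(2 + A) = 2*A/(2 + A))
P(I) = I*(I + 2*I/(2 + I)) (P(I) = I*(2*I/(2 + I) + I) = I*(I + 2*I/(2 + I)))
k(C) = (-1 + C²*(4 + C)/(2 + C))²
(-25926 + k(-142))/(-47317 - 12908) = (-25926 + (-2 - 1*(-142) + (-142)²*(4 - 142))²/(2 - 142)²)/(-47317 - 12908) = (-25926 + (-2 + 142 + 20164*(-138))²/(-140)²)/(-60225) = (-25926 + (-2 + 142 - 2782632)²/19600)*(-1/60225) = (-25926 + (1/19600)*(-2782492)²)*(-1/60225) = (-25926 + (1/19600)*7742261730064)*(-1/60225) = (-25926 + 483891358129/1225)*(-1/60225) = (483859598779/1225)*(-1/60225) = -483859598779/73775625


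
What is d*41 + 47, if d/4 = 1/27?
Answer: 1433/27 ≈ 53.074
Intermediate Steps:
d = 4/27 ≈ 0.14815
d*41 + 47 = (4/27)*41 + 47 = 164/27 + 47 = 1433/27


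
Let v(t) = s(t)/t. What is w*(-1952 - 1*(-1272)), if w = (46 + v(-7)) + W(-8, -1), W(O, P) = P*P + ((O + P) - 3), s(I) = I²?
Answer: -19040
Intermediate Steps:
W(O, P) = -3 + O + P + P² (W(O, P) = P² + (-3 + O + P) = -3 + O + P + P²)
v(t) = t (v(t) = t²/t = t)
w = 28 (w = (46 - 7) + (-3 - 8 - 1 + (-1)²) = 39 + (-3 - 8 - 1 + 1) = 39 - 11 = 28)
w*(-1952 - 1*(-1272)) = 28*(-1952 - 1*(-1272)) = 28*(-1952 + 1272) = 28*(-680) = -19040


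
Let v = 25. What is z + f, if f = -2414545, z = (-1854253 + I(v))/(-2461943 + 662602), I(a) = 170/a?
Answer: -21722939802994/8996705 ≈ -2.4145e+6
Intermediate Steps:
z = 9271231/8996705 (z = (-1854253 + 170/25)/(-2461943 + 662602) = (-1854253 + 170*(1/25))/(-1799341) = (-1854253 + 34/5)*(-1/1799341) = -9271231/5*(-1/1799341) = 9271231/8996705 ≈ 1.0305)
z + f = 9271231/8996705 - 2414545 = -21722939802994/8996705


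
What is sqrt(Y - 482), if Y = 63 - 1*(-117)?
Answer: I*sqrt(302) ≈ 17.378*I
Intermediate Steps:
Y = 180 (Y = 63 + 117 = 180)
sqrt(Y - 482) = sqrt(180 - 482) = sqrt(-302) = I*sqrt(302)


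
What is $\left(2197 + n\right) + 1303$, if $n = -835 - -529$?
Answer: $3194$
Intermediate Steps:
$n = -306$ ($n = -835 + 529 = -306$)
$\left(2197 + n\right) + 1303 = \left(2197 - 306\right) + 1303 = 1891 + 1303 = 3194$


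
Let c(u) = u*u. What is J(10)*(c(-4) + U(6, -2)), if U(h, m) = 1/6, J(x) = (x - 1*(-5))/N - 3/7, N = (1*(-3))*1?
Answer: -1843/21 ≈ -87.762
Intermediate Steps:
N = -3 (N = -3*1 = -3)
c(u) = u²
J(x) = -44/21 - x/3 (J(x) = (x - 1*(-5))/(-3) - 3/7 = (x + 5)*(-⅓) - 3*⅐ = (5 + x)*(-⅓) - 3/7 = (-5/3 - x/3) - 3/7 = -44/21 - x/3)
U(h, m) = ⅙
J(10)*(c(-4) + U(6, -2)) = (-44/21 - ⅓*10)*((-4)² + ⅙) = (-44/21 - 10/3)*(16 + ⅙) = -38/7*97/6 = -1843/21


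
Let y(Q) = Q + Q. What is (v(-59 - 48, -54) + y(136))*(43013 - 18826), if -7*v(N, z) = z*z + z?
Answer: -23171146/7 ≈ -3.3102e+6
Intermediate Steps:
y(Q) = 2*Q
v(N, z) = -z/7 - z²/7 (v(N, z) = -(z*z + z)/7 = -(z² + z)/7 = -(z + z²)/7 = -z/7 - z²/7)
(v(-59 - 48, -54) + y(136))*(43013 - 18826) = (-⅐*(-54)*(1 - 54) + 2*136)*(43013 - 18826) = (-⅐*(-54)*(-53) + 272)*24187 = (-2862/7 + 272)*24187 = -958/7*24187 = -23171146/7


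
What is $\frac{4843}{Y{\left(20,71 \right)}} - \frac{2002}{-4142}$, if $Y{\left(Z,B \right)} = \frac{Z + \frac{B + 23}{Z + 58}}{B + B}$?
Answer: $\frac{55546153741}{1712717} \approx 32432.0$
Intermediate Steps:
$Y{\left(Z,B \right)} = \frac{Z + \frac{23 + B}{58 + Z}}{2 B}$
$\frac{4843}{Y{\left(20,71 \right)}} - \frac{2002}{-4142} = \frac{4843}{\frac{1}{2} \cdot \frac{1}{71} \frac{1}{58 + 20} \left(23 + 71 + 20^{2} + 58 \cdot 20\right)} - \frac{2002}{-4142} = \frac{4843}{\frac{1}{2} \cdot \frac{1}{71} \cdot \frac{1}{78} \left(23 + 71 + 400 + 1160\right)} - - \frac{1001}{2071} = \frac{4843}{\frac{1}{2} \cdot \frac{1}{71} \cdot \frac{1}{78} \cdot 1654} + \frac{1001}{2071} = \frac{4843}{\frac{827}{5538}} + \frac{1001}{2071} = 4843 \cdot \frac{5538}{827} + \frac{1001}{2071} = \frac{26820534}{827} + \frac{1001}{2071} = \frac{55546153741}{1712717}$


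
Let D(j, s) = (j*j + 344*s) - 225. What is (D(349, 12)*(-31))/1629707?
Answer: -3896824/1629707 ≈ -2.3911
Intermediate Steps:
D(j, s) = -225 + j**2 + 344*s (D(j, s) = (j**2 + 344*s) - 225 = -225 + j**2 + 344*s)
(D(349, 12)*(-31))/1629707 = ((-225 + 349**2 + 344*12)*(-31))/1629707 = ((-225 + 121801 + 4128)*(-31))*(1/1629707) = (125704*(-31))*(1/1629707) = -3896824*1/1629707 = -3896824/1629707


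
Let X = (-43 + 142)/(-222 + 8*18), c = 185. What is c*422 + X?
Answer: 2029787/26 ≈ 78069.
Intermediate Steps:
X = -33/26 (X = 99/(-222 + 144) = 99/(-78) = 99*(-1/78) = -33/26 ≈ -1.2692)
c*422 + X = 185*422 - 33/26 = 78070 - 33/26 = 2029787/26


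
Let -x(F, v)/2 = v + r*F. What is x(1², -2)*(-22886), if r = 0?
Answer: -91544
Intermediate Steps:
x(F, v) = -2*v (x(F, v) = -2*(v + 0*F) = -2*(v + 0) = -2*v)
x(1², -2)*(-22886) = -2*(-2)*(-22886) = 4*(-22886) = -91544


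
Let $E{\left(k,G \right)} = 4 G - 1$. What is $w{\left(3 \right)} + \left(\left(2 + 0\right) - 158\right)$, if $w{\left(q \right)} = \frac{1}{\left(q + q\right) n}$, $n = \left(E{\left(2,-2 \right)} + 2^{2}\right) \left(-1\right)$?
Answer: $- \frac{4679}{30} \approx -155.97$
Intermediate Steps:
$E{\left(k,G \right)} = -1 + 4 G$
$n = 5$ ($n = \left(\left(-1 + 4 \left(-2\right)\right) + 2^{2}\right) \left(-1\right) = \left(\left(-1 - 8\right) + 4\right) \left(-1\right) = \left(-9 + 4\right) \left(-1\right) = \left(-5\right) \left(-1\right) = 5$)
$w{\left(q \right)} = \frac{1}{10 q}$ ($w{\left(q \right)} = \frac{1}{\left(q + q\right) 5} = \frac{1}{2 q} \frac{1}{5} = \frac{1}{10 q}$)
$w{\left(3 \right)} + \left(\left(2 + 0\right) - 158\right) = \frac{1}{10 \cdot 3} + \left(\left(2 + 0\right) - 158\right) = \frac{1}{10} \cdot \frac{1}{3} + \left(2 - 158\right) = \frac{1}{30} - 156 = - \frac{4679}{30}$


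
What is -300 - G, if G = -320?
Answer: 20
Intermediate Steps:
-300 - G = -300 - 1*(-320) = -300 + 320 = 20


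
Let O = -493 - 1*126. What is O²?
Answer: 383161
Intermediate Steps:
O = -619 (O = -493 - 126 = -619)
O² = (-619)² = 383161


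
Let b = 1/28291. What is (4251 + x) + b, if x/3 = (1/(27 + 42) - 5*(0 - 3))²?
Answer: 221225238790/44897817 ≈ 4927.3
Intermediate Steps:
b = 1/28291 ≈ 3.5347e-5
x = 1073296/1587 (x = 3*(1/(27 + 42) - 5*(0 - 3))² = 3*(1/69 - 5*(-3))² = 3*(1/69 + 15)² = 3*(1036/69)² = 3*(1073296/4761) = 1073296/1587 ≈ 676.30)
(4251 + x) + b = (4251 + 1073296/1587) + 1/28291 = 7819633/1587 + 1/28291 = 221225238790/44897817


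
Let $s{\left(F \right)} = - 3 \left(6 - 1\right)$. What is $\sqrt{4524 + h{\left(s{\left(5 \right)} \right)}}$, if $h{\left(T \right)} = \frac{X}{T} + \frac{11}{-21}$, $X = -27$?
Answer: $\frac{\sqrt{49891170}}{105} \approx 67.27$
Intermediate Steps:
$s{\left(F \right)} = -15$ ($s{\left(F \right)} = \left(-3\right) 5 = -15$)
$h{\left(T \right)} = - \frac{11}{21} - \frac{27}{T}$ ($h{\left(T \right)} = - \frac{27}{T} + \frac{11}{-21} = - \frac{27}{T} + 11 \left(- \frac{1}{21}\right) = - \frac{27}{T} - \frac{11}{21} = - \frac{11}{21} - \frac{27}{T}$)
$\sqrt{4524 + h{\left(s{\left(5 \right)} \right)}} = \sqrt{4524 - \left(\frac{11}{21} + \frac{27}{-15}\right)} = \sqrt{4524 - - \frac{134}{105}} = \sqrt{4524 + \left(- \frac{11}{21} + \frac{9}{5}\right)} = \sqrt{4524 + \frac{134}{105}} = \sqrt{\frac{475154}{105}} = \frac{\sqrt{49891170}}{105}$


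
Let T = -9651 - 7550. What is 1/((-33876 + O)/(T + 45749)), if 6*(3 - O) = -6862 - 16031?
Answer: -57096/60115 ≈ -0.94978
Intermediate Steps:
O = 7637/2 (O = 3 - (-6862 - 16031)/6 = 3 - 1/6*(-22893) = 3 + 7631/2 = 7637/2 ≈ 3818.5)
T = -17201
1/((-33876 + O)/(T + 45749)) = 1/((-33876 + 7637/2)/(-17201 + 45749)) = 1/(-60115/2/28548) = 1/(-60115/2*1/28548) = 1/(-60115/57096) = -57096/60115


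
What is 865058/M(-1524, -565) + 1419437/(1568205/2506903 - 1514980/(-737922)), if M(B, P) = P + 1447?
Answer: 580063804446102336686/1092604153367475 ≈ 5.3090e+5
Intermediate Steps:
M(B, P) = 1447 + P
865058/M(-1524, -565) + 1419437/(1568205/2506903 - 1514980/(-737922)) = 865058/(1447 - 565) + 1419437/(1568205/2506903 - 1514980/(-737922)) = 865058/882 + 1419437/(1568205*(1/2506903) - 1514980*(-1/737922)) = 865058*(1/882) + 1419437/(1568205/2506903 + 757490/368961) = 432529/441 + 1419437/(2477560438475/924949437783) = 432529/441 + 1419437*(924949437783/2477560438475) = 432529/441 + 1312907455118388171/2477560438475 = 580063804446102336686/1092604153367475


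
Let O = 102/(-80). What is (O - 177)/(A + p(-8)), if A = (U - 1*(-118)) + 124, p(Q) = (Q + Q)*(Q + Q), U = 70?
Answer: -7131/22720 ≈ -0.31386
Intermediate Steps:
p(Q) = 4*Q**2 (p(Q) = (2*Q)*(2*Q) = 4*Q**2)
A = 312 (A = (70 - 1*(-118)) + 124 = (70 + 118) + 124 = 188 + 124 = 312)
O = -51/40 (O = 102*(-1/80) = -51/40 ≈ -1.2750)
(O - 177)/(A + p(-8)) = (-51/40 - 177)/(312 + 4*(-8)**2) = -7131/(40*(312 + 4*64)) = -7131/(40*(312 + 256)) = -7131/40/568 = -7131/40*1/568 = -7131/22720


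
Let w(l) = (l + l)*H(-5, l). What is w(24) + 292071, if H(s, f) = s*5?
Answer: 290871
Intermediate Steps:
H(s, f) = 5*s
w(l) = -50*l (w(l) = (l + l)*(5*(-5)) = (2*l)*(-25) = -50*l)
w(24) + 292071 = -50*24 + 292071 = -1200 + 292071 = 290871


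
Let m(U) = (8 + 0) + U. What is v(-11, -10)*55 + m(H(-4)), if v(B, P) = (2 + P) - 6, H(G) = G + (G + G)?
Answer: -774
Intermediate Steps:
H(G) = 3*G (H(G) = G + 2*G = 3*G)
v(B, P) = -4 + P
m(U) = 8 + U
v(-11, -10)*55 + m(H(-4)) = (-4 - 10)*55 + (8 + 3*(-4)) = -14*55 + (8 - 12) = -770 - 4 = -774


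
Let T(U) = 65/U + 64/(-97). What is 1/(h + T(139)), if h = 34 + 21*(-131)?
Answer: -13483/36635902 ≈ -0.00036803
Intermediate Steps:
T(U) = -64/97 + 65/U (T(U) = 65/U + 64*(-1/97) = 65/U - 64/97 = -64/97 + 65/U)
h = -2717 (h = 34 - 2751 = -2717)
1/(h + T(139)) = 1/(-2717 + (-64/97 + 65/139)) = 1/(-2717 - 2591/13483) = 1/(-36635902/13483) = -13483/36635902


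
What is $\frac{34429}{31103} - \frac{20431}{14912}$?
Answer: $- \frac{122060145}{463807936} \approx -0.26317$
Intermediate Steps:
$\frac{34429}{31103} - \frac{20431}{14912} = - \frac{122060145}{463807936}$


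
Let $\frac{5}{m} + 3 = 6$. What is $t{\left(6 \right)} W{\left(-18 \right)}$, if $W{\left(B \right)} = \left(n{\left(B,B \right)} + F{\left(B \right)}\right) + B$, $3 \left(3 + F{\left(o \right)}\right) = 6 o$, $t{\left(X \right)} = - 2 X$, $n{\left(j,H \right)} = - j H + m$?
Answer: $4552$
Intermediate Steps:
$m = \frac{5}{3}$ ($m = \frac{5}{-3 + 6} = \frac{5}{3} \approx 1.6667$)
$n{\left(j,H \right)} = \frac{5}{3} - H j$ ($n{\left(j,H \right)} = - j H + \frac{5}{3} = - H j + \frac{5}{3} = \frac{5}{3} - H j$)
$F{\left(o \right)} = -3 + 2 o$ ($F{\left(o \right)} = -3 + \frac{6 o}{3} = -3 + 2 o$)
$W{\left(B \right)} = - \frac{4}{3} - B^{2} + 3 B$ ($W{\left(B \right)} = \left(\left(\frac{5}{3} - B B\right) + \left(-3 + 2 B\right)\right) + B = \left(\left(\frac{5}{3} - B^{2}\right) + \left(-3 + 2 B\right)\right) + B = \left(- \frac{4}{3} - B^{2} + 2 B\right) + B = - \frac{4}{3} - B^{2} + 3 B$)
$t{\left(6 \right)} W{\left(-18 \right)} = \left(-2\right) 6 \left(- \frac{4}{3} - \left(-18\right)^{2} + 3 \left(-18\right)\right) = - 12 \left(- \frac{4}{3} - 324 - 54\right) = \left(-12\right) \left(- \frac{1138}{3}\right) = 4552$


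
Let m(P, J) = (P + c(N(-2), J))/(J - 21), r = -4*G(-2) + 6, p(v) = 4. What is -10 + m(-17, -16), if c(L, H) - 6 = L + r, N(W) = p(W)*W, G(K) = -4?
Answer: -373/37 ≈ -10.081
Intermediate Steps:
r = 22 (r = -4*(-4) + 6 = 16 + 6 = 22)
N(W) = 4*W
c(L, H) = 28 + L (c(L, H) = 6 + (L + 22) = 6 + (22 + L) = 28 + L)
m(P, J) = (20 + P)/(-21 + J) (m(P, J) = (P + (28 + 4*(-2)))/(J - 21) = (P + (28 - 8))/(-21 + J) = (P + 20)/(-21 + J) = (20 + P)/(-21 + J))
-10 + m(-17, -16) = -10 + (20 - 17)/(-21 - 16) = -10 + 3/(-37) = -10 - 1/37*3 = -10 - 3/37 = -373/37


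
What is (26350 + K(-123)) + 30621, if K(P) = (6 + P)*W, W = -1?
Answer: 57088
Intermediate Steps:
K(P) = -6 - P (K(P) = (6 + P)*(-1) = -6 - P)
(26350 + K(-123)) + 30621 = (26350 + (-6 - 1*(-123))) + 30621 = (26350 + (-6 + 123)) + 30621 = (26350 + 117) + 30621 = 26467 + 30621 = 57088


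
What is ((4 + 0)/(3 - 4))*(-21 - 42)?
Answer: 252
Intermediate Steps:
((4 + 0)/(3 - 4))*(-21 - 42) = (4/(-1))*(-63) = -1*4*(-63) = -4*(-63) = 252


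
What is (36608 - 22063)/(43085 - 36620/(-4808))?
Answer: 3496618/10359465 ≈ 0.33753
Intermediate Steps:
(36608 - 22063)/(43085 - 36620/(-4808)) = 14545/(43085 - 36620*(-1/4808)) = 14545/(43085 + 9155/1202) = 14545/(51797325/1202) = 14545*(1202/51797325) = 3496618/10359465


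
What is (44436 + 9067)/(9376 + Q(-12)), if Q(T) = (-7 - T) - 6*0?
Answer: 53503/9381 ≈ 5.7033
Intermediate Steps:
Q(T) = -7 - T (Q(T) = (-7 - T) + 0 = -7 - T)
(44436 + 9067)/(9376 + Q(-12)) = (44436 + 9067)/(9376 + (-7 - 1*(-12))) = 53503/(9376 + (-7 + 12)) = 53503/(9376 + 5) = 53503/9381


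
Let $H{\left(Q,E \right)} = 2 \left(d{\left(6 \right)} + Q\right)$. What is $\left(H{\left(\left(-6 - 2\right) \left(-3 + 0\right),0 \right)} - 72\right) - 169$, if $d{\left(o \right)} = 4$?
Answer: $-185$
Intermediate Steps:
$H{\left(Q,E \right)} = 8 + 2 Q$ ($H{\left(Q,E \right)} = 2 \left(4 + Q\right) = 8 + 2 Q$)
$\left(H{\left(\left(-6 - 2\right) \left(-3 + 0\right),0 \right)} - 72\right) - 169 = \left(\left(8 + 2 \left(-6 - 2\right) \left(-3 + 0\right)\right) - 72\right) - 169 = \left(\left(8 + 2 \left(\left(-8\right) \left(-3\right)\right)\right) - 72\right) - 169 = \left(\left(8 + 2 \cdot 24\right) - 72\right) - 169 = \left(\left(8 + 48\right) - 72\right) - 169 = \left(56 - 72\right) - 169 = -16 - 169 = -185$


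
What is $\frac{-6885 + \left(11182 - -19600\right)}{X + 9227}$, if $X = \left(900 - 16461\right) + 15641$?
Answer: $\frac{23897}{9307} \approx 2.5676$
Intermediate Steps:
$X = 80$ ($X = -15561 + 15641 = 80$)
$\frac{-6885 + \left(11182 - -19600\right)}{X + 9227} = \frac{-6885 + \left(11182 - -19600\right)}{80 + 9227} = \frac{-6885 + \left(11182 + 19600\right)}{9307} = \left(-6885 + 30782\right) \frac{1}{9307} = 23897 \cdot \frac{1}{9307} = \frac{23897}{9307}$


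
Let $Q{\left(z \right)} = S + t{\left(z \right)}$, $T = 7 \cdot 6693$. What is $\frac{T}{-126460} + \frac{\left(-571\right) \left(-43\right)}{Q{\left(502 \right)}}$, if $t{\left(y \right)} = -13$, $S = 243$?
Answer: $\frac{61883933}{581716} \approx 106.38$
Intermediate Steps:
$T = 46851$
$Q{\left(z \right)} = 230$ ($Q{\left(z \right)} = 243 - 13 = 230$)
$\frac{T}{-126460} + \frac{\left(-571\right) \left(-43\right)}{Q{\left(502 \right)}} = \frac{46851}{-126460} + \frac{\left(-571\right) \left(-43\right)}{230} = 46851 \left(- \frac{1}{126460}\right) + 24553 \cdot \frac{1}{230} = - \frac{46851}{126460} + \frac{24553}{230} = \frac{61883933}{581716}$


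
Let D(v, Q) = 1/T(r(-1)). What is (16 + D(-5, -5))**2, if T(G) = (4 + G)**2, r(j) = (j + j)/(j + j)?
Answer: 160801/625 ≈ 257.28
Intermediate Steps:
r(j) = 1 (r(j) = (2*j)/((2*j)) = (2*j)*(1/(2*j)) = 1)
D(v, Q) = 1/25 (D(v, Q) = 1/(4 + 1)**2 = 1/5**2 = 1/25)
(16 + D(-5, -5))**2 = (16 + 1/25)**2 = (401/25)**2 = 160801/625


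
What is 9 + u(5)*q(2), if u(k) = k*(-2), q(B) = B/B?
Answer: -1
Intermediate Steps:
q(B) = 1
u(k) = -2*k
9 + u(5)*q(2) = 9 - 2*5*1 = 9 - 10*1 = 9 - 10 = -1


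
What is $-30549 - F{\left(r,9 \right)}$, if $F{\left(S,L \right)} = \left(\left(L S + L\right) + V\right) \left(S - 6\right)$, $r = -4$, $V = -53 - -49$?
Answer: $-30859$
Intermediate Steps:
$V = -4$ ($V = -53 + 49 = -4$)
$F{\left(S,L \right)} = \left(-6 + S\right) \left(-4 + L + L S\right)$ ($F{\left(S,L \right)} = \left(\left(L S + L\right) - 4\right) \left(S - 6\right) = \left(\left(L + L S\right) - 4\right) \left(-6 + S\right) = \left(-4 + L + L S\right) \left(-6 + S\right) = \left(-6 + S\right) \left(-4 + L + L S\right)$)
$-30549 - F{\left(r,9 \right)} = -30549 - \left(24 - 54 - -16 + 9 \left(-4\right)^{2} - 45 \left(-4\right)\right) = -30549 - \left(24 - 54 + 16 + 9 \cdot 16 + 180\right) = -30549 - \left(24 - 54 + 16 + 144 + 180\right) = -30549 - 310 = -30859$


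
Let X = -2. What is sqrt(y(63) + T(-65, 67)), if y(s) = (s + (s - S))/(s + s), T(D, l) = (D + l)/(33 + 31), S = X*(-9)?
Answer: sqrt(2786)/56 ≈ 0.94255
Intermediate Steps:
S = 18 (S = -2*(-9) = 18)
T(D, l) = D/64 + l/64 (T(D, l) = (D + l)/64 = (D + l)*(1/64) = D/64 + l/64)
y(s) = (-18 + 2*s)/(2*s) (y(s) = (s + (s - 1*18))/(s + s) = (s + (s - 18))/((2*s)) = (s + (-18 + s))*(1/(2*s)) = (-18 + 2*s)*(1/(2*s)) = (-18 + 2*s)/(2*s))
sqrt(y(63) + T(-65, 67)) = sqrt((-9 + 63)/63 + ((1/64)*(-65) + (1/64)*67)) = sqrt((1/63)*54 + (-65/64 + 67/64)) = sqrt(6/7 + 1/32) = sqrt(199/224) = sqrt(2786)/56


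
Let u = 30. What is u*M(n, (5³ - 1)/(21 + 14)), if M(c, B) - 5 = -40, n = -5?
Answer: -1050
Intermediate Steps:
M(c, B) = -35 (M(c, B) = 5 - 40 = -35)
u*M(n, (5³ - 1)/(21 + 14)) = 30*(-35) = -1050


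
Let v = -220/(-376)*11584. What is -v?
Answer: -318560/47 ≈ -6777.9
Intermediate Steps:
v = 318560/47 (v = -220*(-1/376)*11584 = (55/94)*11584 = 318560/47 ≈ 6777.9)
-v = -1*318560/47 = -318560/47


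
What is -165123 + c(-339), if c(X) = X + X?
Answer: -165801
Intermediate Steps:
c(X) = 2*X
-165123 + c(-339) = -165123 + 2*(-339) = -165123 - 678 = -165801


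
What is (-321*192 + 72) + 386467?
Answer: 324907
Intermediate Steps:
(-321*192 + 72) + 386467 = (-61632 + 72) + 386467 = -61560 + 386467 = 324907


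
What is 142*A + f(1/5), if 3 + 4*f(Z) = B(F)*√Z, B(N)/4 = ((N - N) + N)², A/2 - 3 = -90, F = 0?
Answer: -98835/4 ≈ -24709.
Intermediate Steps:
A = -174 (A = 6 + 2*(-90) = 6 - 180 = -174)
B(N) = 4*N² (B(N) = 4*((N - N) + N)² = 4*(0 + N)² = 4*N²)
f(Z) = -¾ (f(Z) = -¾ + ((4*0²)*√Z)/4 = -¾ + ((4*0)*√Z)/4 = -¾ + (0*√Z)/4 = -¾ + (¼)*0 = -¾ + 0 = -¾)
142*A + f(1/5) = 142*(-174) - ¾ = -24708 - ¾ = -98835/4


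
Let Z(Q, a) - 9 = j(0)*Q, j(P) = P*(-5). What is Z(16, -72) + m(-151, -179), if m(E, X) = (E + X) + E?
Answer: -472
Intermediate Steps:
j(P) = -5*P
Z(Q, a) = 9 (Z(Q, a) = 9 + (-5*0)*Q = 9 + 0*Q = 9 + 0 = 9)
m(E, X) = X + 2*E
Z(16, -72) + m(-151, -179) = 9 + (-179 + 2*(-151)) = 9 + (-179 - 302) = 9 - 481 = -472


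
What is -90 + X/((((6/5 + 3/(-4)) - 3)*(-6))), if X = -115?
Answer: -14920/153 ≈ -97.516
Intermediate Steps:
-90 + X/((((6/5 + 3/(-4)) - 3)*(-6))) = -90 - 115/(((6/5 + 3/(-4)) - 3)*(-6)) = -90 - 115/(((6*(⅕) + 3*(-¼)) - 3)*(-6)) = -90 - 115/(((6/5 - ¾) - 3)*(-6)) = -90 - 115/((9/20 - 3)*(-6)) = -90 - 115/(-51/20*(-6)) = -90 - 115/(153/10) = -90 + (10/153)*(-115) = -90 - 1150/153 = -14920/153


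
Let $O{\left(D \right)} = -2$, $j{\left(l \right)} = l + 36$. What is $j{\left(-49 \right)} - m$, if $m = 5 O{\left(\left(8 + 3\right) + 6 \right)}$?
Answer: $-3$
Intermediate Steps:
$j{\left(l \right)} = 36 + l$
$m = -10$ ($m = 5 \left(-2\right) = -10$)
$j{\left(-49 \right)} - m = \left(36 - 49\right) - -10 = -13 + 10 = -3$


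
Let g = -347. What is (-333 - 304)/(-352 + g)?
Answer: 637/699 ≈ 0.91130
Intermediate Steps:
(-333 - 304)/(-352 + g) = (-333 - 304)/(-352 - 347) = -637/(-699) = -1/699*(-637) = 637/699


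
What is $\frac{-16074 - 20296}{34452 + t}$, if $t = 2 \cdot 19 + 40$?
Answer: $- \frac{3637}{3453} \approx -1.0533$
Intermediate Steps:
$t = 78$ ($t = 38 + 40 = 78$)
$\frac{-16074 - 20296}{34452 + t} = \frac{-16074 - 20296}{34452 + 78} = - \frac{36370}{34530} = \left(-36370\right) \frac{1}{34530} = - \frac{3637}{3453}$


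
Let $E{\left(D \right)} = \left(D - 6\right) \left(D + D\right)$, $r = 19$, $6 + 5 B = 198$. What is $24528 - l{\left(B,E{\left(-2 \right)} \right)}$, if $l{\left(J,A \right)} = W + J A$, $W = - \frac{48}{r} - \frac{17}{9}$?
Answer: $\frac{19924591}{855} \approx 23304.0$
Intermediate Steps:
$B = \frac{192}{5}$ ($B = - \frac{6}{5} + \frac{1}{5} \cdot 198 = - \frac{6}{5} + \frac{198}{5} = \frac{192}{5} \approx 38.4$)
$W = - \frac{755}{171}$ ($W = - \frac{48}{19} - \frac{17}{9} = - \frac{755}{171} \approx -4.4152$)
$E{\left(D \right)} = 2 D \left(-6 + D\right)$ ($E{\left(D \right)} = \left(-6 + D\right) 2 D = 2 D \left(-6 + D\right)$)
$l{\left(J,A \right)} = - \frac{755}{171} + A J$ ($l{\left(J,A \right)} = - \frac{755}{171} + J A = - \frac{755}{171} + A J$)
$24528 - l{\left(B,E{\left(-2 \right)} \right)} = 24528 - \left(- \frac{755}{171} + 2 \left(-2\right) \left(-6 - 2\right) \frac{192}{5}\right) = 24528 - \left(- \frac{755}{171} + 2 \left(-2\right) \left(-8\right) \frac{192}{5}\right) = 24528 - \left(- \frac{755}{171} + 32 \cdot \frac{192}{5}\right) = 24528 - \left(- \frac{755}{171} + \frac{6144}{5}\right) = 24528 - \frac{1046849}{855} = \frac{19924591}{855}$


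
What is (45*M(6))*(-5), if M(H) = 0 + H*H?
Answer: -8100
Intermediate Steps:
M(H) = H² (M(H) = 0 + H² = H²)
(45*M(6))*(-5) = (45*6²)*(-5) = (45*36)*(-5) = 1620*(-5) = -8100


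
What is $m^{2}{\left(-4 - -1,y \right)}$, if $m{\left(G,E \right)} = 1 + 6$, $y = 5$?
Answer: $49$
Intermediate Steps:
$m{\left(G,E \right)} = 7$
$m^{2}{\left(-4 - -1,y \right)} = 7^{2} = 49$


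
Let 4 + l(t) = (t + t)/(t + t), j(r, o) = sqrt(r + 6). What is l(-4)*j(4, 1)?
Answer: -3*sqrt(10) ≈ -9.4868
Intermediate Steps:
j(r, o) = sqrt(6 + r)
l(t) = -3 (l(t) = -4 + (t + t)/(t + t) = -4 + (2*t)/((2*t)) = -4 + (2*t)*(1/(2*t)) = -4 + 1 = -3)
l(-4)*j(4, 1) = -3*sqrt(6 + 4) = -3*sqrt(10)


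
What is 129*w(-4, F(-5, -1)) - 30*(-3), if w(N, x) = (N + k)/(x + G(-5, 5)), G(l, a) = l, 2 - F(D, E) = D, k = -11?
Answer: -1755/2 ≈ -877.50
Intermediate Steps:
F(D, E) = 2 - D
w(N, x) = (-11 + N)/(-5 + x) (w(N, x) = (N - 11)/(x - 5) = (-11 + N)/(-5 + x))
129*w(-4, F(-5, -1)) - 30*(-3) = 129*((-11 - 4)/(-5 + (2 - 1*(-5)))) - 30*(-3) = 129*(-15/(-5 + (2 + 5))) + 90 = 129*(-15/(-5 + 7)) + 90 = 129*(-15/2) + 90 = -1935/2 + 90 = -1755/2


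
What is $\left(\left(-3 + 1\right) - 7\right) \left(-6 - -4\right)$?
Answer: $18$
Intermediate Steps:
$\left(\left(-3 + 1\right) - 7\right) \left(-6 - -4\right) = \left(-2 - 7\right) \left(-6 + 4\right) = \left(-9\right) \left(-2\right) = 18$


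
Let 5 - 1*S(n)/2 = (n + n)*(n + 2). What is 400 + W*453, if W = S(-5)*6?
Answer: -135500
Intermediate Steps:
S(n) = 10 - 4*n*(2 + n) (S(n) = 10 - 2*(n + n)*(n + 2) = 10 - 2*2*n*(2 + n) = 10 - 4*n*(2 + n))
W = -300 (W = (10 - 8*(-5) - 4*(-5)**2)*6 = (10 + 40 - 4*25)*6 = (10 + 40 - 100)*6 = -50*6 = -300)
400 + W*453 = 400 - 300*453 = 400 - 135900 = -135500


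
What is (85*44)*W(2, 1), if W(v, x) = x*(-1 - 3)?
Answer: -14960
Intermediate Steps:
W(v, x) = -4*x (W(v, x) = x*(-4) = -4*x)
(85*44)*W(2, 1) = (85*44)*(-4*1) = 3740*(-4) = -14960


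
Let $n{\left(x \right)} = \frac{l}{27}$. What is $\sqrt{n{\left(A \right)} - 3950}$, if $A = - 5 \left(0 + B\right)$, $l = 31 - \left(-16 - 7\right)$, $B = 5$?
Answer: $2 i \sqrt{987} \approx 62.833 i$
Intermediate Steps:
$l = 54$ ($l = 31 - -23 = 31 + 23 = 54$)
$A = -25$ ($A = - 5 \left(0 + 5\right) = \left(-5\right) 5 = -25$)
$n{\left(x \right)} = 2$ ($n{\left(x \right)} = \frac{54}{27} = 54 \cdot \frac{1}{27} = 2$)
$\sqrt{n{\left(A \right)} - 3950} = \sqrt{2 - 3950} = \sqrt{-3948} = 2 i \sqrt{987}$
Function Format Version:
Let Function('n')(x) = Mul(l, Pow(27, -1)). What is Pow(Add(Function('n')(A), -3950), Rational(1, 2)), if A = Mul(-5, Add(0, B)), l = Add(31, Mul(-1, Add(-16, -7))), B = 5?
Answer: Mul(2, I, Pow(987, Rational(1, 2))) ≈ Mul(62.833, I)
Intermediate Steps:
l = 54 (l = Add(31, Mul(-1, -23)) = Add(31, 23) = 54)
A = -25 (A = Mul(-5, Add(0, 5)) = Mul(-5, 5) = -25)
Function('n')(x) = 2 (Function('n')(x) = Mul(54, Pow(27, -1)) = Mul(54, Rational(1, 27)) = 2)
Pow(Add(Function('n')(A), -3950), Rational(1, 2)) = Pow(Add(2, -3950), Rational(1, 2)) = Pow(-3948, Rational(1, 2)) = Mul(2, I, Pow(987, Rational(1, 2)))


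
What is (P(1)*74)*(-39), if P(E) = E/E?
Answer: -2886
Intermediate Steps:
P(E) = 1
(P(1)*74)*(-39) = (1*74)*(-39) = 74*(-39) = -2886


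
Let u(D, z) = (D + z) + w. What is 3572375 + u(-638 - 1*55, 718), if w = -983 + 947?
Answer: 3572364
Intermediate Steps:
w = -36
u(D, z) = -36 + D + z (u(D, z) = (D + z) - 36 = -36 + D + z)
3572375 + u(-638 - 1*55, 718) = 3572375 + (-36 + (-638 - 1*55) + 718) = 3572375 + (-36 + (-638 - 55) + 718) = 3572375 + (-36 - 693 + 718) = 3572375 - 11 = 3572364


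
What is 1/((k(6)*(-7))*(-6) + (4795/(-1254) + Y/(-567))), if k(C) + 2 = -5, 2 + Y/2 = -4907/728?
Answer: -684684/203894057 ≈ -0.0033580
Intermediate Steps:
Y = -909/52 (Y = -4 + 2*(-4907/728) = -4 + 2*(-4907*1/728) = -4 + 2*(-701/104) = -4 - 701/52 = -909/52 ≈ -17.481)
k(C) = -7 (k(C) = -2 - 5 = -7)
1/((k(6)*(-7))*(-6) + (4795/(-1254) + Y/(-567))) = 1/(-7*(-7)*(-6) + (4795/(-1254) - 909/52/(-567))) = 1/(49*(-6) + (4795*(-1/1254) - 909/52*(-1/567))) = 1/(-294 + (-4795/1254 + 101/3276)) = 1/(-294 - 2596961/684684) = 1/(-203894057/684684) = -684684/203894057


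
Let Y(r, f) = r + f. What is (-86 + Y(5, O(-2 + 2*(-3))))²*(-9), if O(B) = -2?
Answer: -62001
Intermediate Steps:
Y(r, f) = f + r
(-86 + Y(5, O(-2 + 2*(-3))))²*(-9) = (-86 + (-2 + 5))²*(-9) = (-86 + 3)²*(-9) = (-83)²*(-9) = 6889*(-9) = -62001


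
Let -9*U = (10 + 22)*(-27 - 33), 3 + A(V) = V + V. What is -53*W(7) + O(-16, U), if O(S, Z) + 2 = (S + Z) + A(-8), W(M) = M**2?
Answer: -7262/3 ≈ -2420.7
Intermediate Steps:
A(V) = -3 + 2*V (A(V) = -3 + (V + V) = -3 + 2*V)
U = 640/3 (U = -(10 + 22)*(-27 - 33)/9 = -32*(-60)/9 = -1/9*(-1920) = 640/3 ≈ 213.33)
O(S, Z) = -21 + S + Z (O(S, Z) = -2 + ((S + Z) + (-3 + 2*(-8))) = -2 + ((S + Z) + (-3 - 16)) = -2 + ((S + Z) - 19) = -2 + (-19 + S + Z) = -21 + S + Z)
-53*W(7) + O(-16, U) = -53*7**2 + (-21 - 16 + 640/3) = -53*49 + 529/3 = -1*2597 + 529/3 = -2597 + 529/3 = -7262/3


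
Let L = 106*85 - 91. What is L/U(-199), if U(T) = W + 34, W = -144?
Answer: -8919/110 ≈ -81.082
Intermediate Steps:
U(T) = -110 (U(T) = -144 + 34 = -110)
L = 8919 (L = 9010 - 91 = 8919)
L/U(-199) = 8919/(-110) = 8919*(-1/110) = -8919/110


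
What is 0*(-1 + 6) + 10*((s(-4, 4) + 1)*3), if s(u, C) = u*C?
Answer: -450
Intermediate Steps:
s(u, C) = C*u
0*(-1 + 6) + 10*((s(-4, 4) + 1)*3) = 0*(-1 + 6) + 10*((4*(-4) + 1)*3) = 0*5 + 10*((-16 + 1)*3) = 0 + 10*(-15*3) = 0 + 10*(-45) = 0 - 450 = -450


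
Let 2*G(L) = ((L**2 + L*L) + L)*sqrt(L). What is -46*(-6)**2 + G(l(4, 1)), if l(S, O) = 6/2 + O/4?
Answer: -1656 + 195*sqrt(13)/32 ≈ -1634.0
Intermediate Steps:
l(S, O) = 3 + O/4 (l(S, O) = 6*(1/2) + O*(1/4) = 3 + O/4)
G(L) = sqrt(L)*(L + 2*L**2)/2 (G(L) = (((L**2 + L*L) + L)*sqrt(L))/2 = (((L**2 + L**2) + L)*sqrt(L))/2 = ((2*L**2 + L)*sqrt(L))/2 = ((L + 2*L**2)*sqrt(L))/2 = (sqrt(L)*(L + 2*L**2))/2 = sqrt(L)*(L + 2*L**2)/2)
-46*(-6)**2 + G(l(4, 1)) = -46*(-6)**2 + (3 + (1/4)*1)**(3/2)*(1/2 + (3 + (1/4)*1)) = -46*36 + (3 + 1/4)**(3/2)*(1/2 + (3 + 1/4)) = -1656 + (13/4)**(3/2)*(1/2 + 13/4) = -1656 + (13*sqrt(13)/8)*(15/4) = -1656 + 195*sqrt(13)/32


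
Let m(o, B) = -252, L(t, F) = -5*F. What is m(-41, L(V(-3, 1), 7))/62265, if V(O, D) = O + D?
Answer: -12/2965 ≈ -0.0040472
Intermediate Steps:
V(O, D) = D + O
m(-41, L(V(-3, 1), 7))/62265 = -252/62265 = -252*1/62265 = -12/2965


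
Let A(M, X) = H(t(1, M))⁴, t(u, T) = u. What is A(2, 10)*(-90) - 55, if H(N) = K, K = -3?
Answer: -7345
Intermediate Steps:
H(N) = -3
A(M, X) = 81 (A(M, X) = (-3)⁴ = 81)
A(2, 10)*(-90) - 55 = 81*(-90) - 55 = -7290 - 55 = -7345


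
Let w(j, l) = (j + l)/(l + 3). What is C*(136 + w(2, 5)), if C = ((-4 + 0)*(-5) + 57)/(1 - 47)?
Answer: -84315/368 ≈ -229.12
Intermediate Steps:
w(j, l) = (j + l)/(3 + l)
C = -77/46 (C = (-4*(-5) + 57)/(-46) = (20 + 57)*(-1/46) = 77*(-1/46) = -77/46 ≈ -1.6739)
C*(136 + w(2, 5)) = -77*(136 + (2 + 5)/(3 + 5))/46 = -77*(136 + 7/8)/46 = -77/46*1095/8 = -84315/368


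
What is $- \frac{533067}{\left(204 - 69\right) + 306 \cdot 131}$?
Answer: $- \frac{177689}{13407} \approx -13.253$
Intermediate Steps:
$- \frac{533067}{\left(204 - 69\right) + 306 \cdot 131} = - \frac{533067}{135 + 40086} = - \frac{533067}{40221} = \left(-533067\right) \frac{1}{40221} = - \frac{177689}{13407}$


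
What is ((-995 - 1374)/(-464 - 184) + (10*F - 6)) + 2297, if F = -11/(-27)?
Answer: 1489577/648 ≈ 2298.7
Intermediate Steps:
F = 11/27 (F = -11*(-1/27) = 11/27 ≈ 0.40741)
((-995 - 1374)/(-464 - 184) + (10*F - 6)) + 2297 = ((-995 - 1374)/(-464 - 184) + (10*(11/27) - 6)) + 2297 = (-2369/(-648) + (110/27 - 6)) + 2297 = (-2369*(-1/648) - 52/27) + 2297 = (2369/648 - 52/27) + 2297 = 1121/648 + 2297 = 1489577/648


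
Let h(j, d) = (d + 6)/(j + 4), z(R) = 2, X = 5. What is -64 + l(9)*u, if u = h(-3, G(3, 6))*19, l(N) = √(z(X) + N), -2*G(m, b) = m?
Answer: -64 + 171*√11/2 ≈ 219.57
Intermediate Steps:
G(m, b) = -m/2
h(j, d) = (6 + d)/(4 + j)
l(N) = √(2 + N)
u = 171/2 (u = ((6 - ½*3)/(4 - 3))*19 = ((6 - 3/2)/1)*19 = (1*(9/2))*19 = (9/2)*19 = 171/2 ≈ 85.500)
-64 + l(9)*u = -64 + √(2 + 9)*(171/2) = -64 + √11*(171/2) = -64 + 171*√11/2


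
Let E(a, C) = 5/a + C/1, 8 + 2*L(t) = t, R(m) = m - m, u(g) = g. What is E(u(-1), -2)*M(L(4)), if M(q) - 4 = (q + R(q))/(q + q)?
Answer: -63/2 ≈ -31.500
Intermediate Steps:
R(m) = 0
L(t) = -4 + t/2
M(q) = 9/2 (M(q) = 4 + (q + 0)/(q + q) = 4 + q/((2*q)) = 4 + q*(1/(2*q)) = 4 + ½ = 9/2)
E(a, C) = C + 5/a (E(a, C) = 5/a + C*1 = 5/a + C = C + 5/a)
E(u(-1), -2)*M(L(4)) = (-2 + 5/(-1))*(9/2) = (-2 + 5*(-1))*(9/2) = (-2 - 5)*(9/2) = -7*9/2 = -63/2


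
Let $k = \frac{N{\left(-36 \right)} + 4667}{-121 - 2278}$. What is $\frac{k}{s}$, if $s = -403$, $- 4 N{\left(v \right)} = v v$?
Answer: $\frac{4343}{966797} \approx 0.0044922$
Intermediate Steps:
$N{\left(v \right)} = - \frac{v^{2}}{4}$ ($N{\left(v \right)} = - \frac{v v}{4} = - \frac{v^{2}}{4}$)
$k = - \frac{4343}{2399}$ ($k = \frac{- \frac{\left(-36\right)^{2}}{4} + 4667}{-121 - 2278} = \frac{\left(- \frac{1}{4}\right) 1296 + 4667}{-2399} = \left(-324 + 4667\right) \left(- \frac{1}{2399}\right) = 4343 \left(- \frac{1}{2399}\right) = - \frac{4343}{2399} \approx -1.8103$)
$\frac{k}{s} = - \frac{4343}{2399 \left(-403\right)} = \left(- \frac{4343}{2399}\right) \left(- \frac{1}{403}\right) = \frac{4343}{966797}$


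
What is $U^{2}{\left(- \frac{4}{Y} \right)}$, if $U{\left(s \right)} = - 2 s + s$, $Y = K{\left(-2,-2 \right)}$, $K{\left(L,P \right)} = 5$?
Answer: $\frac{16}{25} \approx 0.64$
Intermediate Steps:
$Y = 5$
$U{\left(s \right)} = - s$
$U^{2}{\left(- \frac{4}{Y} \right)} = \left(- \frac{-4}{5}\right)^{2} = \left(\left(-1\right) \left(- \frac{4}{5}\right)\right)^{2} = \left(\frac{4}{5}\right)^{2} = \frac{16}{25}$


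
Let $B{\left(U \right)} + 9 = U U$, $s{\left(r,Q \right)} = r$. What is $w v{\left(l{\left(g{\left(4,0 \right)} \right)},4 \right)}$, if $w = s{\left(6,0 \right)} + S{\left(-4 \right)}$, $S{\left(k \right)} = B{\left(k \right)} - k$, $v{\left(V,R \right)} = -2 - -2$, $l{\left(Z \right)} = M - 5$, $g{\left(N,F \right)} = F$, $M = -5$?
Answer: $0$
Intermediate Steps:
$l{\left(Z \right)} = -10$ ($l{\left(Z \right)} = -5 - 5 = -10$)
$v{\left(V,R \right)} = 0$ ($v{\left(V,R \right)} = -2 + 2 = 0$)
$B{\left(U \right)} = -9 + U^{2}$ ($B{\left(U \right)} = -9 + U U = -9 + U^{2}$)
$S{\left(k \right)} = -9 + k^{2} - k$ ($S{\left(k \right)} = \left(-9 + k^{2}\right) - k = -9 + k^{2} - k$)
$w = 17$ ($w = 6 - \left(5 - 16\right) = 6 + \left(-9 + 16 + 4\right) = 6 + 11 = 17$)
$w v{\left(l{\left(g{\left(4,0 \right)} \right)},4 \right)} = 17 \cdot 0 = 0$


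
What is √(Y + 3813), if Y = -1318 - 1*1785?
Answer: √710 ≈ 26.646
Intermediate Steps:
Y = -3103 (Y = -1318 - 1785 = -3103)
√(Y + 3813) = √(-3103 + 3813) = √710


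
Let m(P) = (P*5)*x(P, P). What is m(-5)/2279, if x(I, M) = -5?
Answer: 125/2279 ≈ 0.054849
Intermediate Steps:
m(P) = -25*P (m(P) = (P*5)*(-5) = (5*P)*(-5) = -25*P)
m(-5)/2279 = (-25*(-5))/2279 = (1/2279)*125 = 125/2279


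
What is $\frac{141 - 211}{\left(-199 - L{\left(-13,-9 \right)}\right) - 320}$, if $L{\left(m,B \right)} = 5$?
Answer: $\frac{35}{262} \approx 0.13359$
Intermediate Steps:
$\frac{141 - 211}{\left(-199 - L{\left(-13,-9 \right)}\right) - 320} = \frac{141 - 211}{\left(-199 - 5\right) - 320} = - \frac{70}{\left(-199 - 5\right) - 320} = - \frac{70}{-204 - 320} = - \frac{70}{-524} = \left(-70\right) \left(- \frac{1}{524}\right) = \frac{35}{262}$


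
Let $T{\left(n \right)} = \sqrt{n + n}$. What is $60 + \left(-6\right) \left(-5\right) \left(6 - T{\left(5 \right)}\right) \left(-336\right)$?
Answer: $-60420 + 10080 \sqrt{10} \approx -28544.0$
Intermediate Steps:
$T{\left(n \right)} = \sqrt{2} \sqrt{n}$ ($T{\left(n \right)} = \sqrt{2 n} = \sqrt{2} \sqrt{n}$)
$60 + \left(-6\right) \left(-5\right) \left(6 - T{\left(5 \right)}\right) \left(-336\right) = 60 + \left(-6\right) \left(-5\right) \left(6 - \sqrt{2} \sqrt{5}\right) \left(-336\right) = 60 + 30 \left(6 - \sqrt{10}\right) \left(-336\right) = 60 + \left(180 - 30 \sqrt{10}\right) \left(-336\right) = 60 - \left(60480 - 10080 \sqrt{10}\right) = -60420 + 10080 \sqrt{10}$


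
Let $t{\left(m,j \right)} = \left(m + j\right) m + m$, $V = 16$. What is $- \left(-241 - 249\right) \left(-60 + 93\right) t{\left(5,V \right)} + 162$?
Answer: $1778862$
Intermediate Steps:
$t{\left(m,j \right)} = m + m \left(j + m\right)$ ($t{\left(m,j \right)} = \left(j + m\right) m + m = m \left(j + m\right) + m = m + m \left(j + m\right)$)
$- \left(-241 - 249\right) \left(-60 + 93\right) t{\left(5,V \right)} + 162 = - \left(-241 - 249\right) \left(-60 + 93\right) 5 \left(1 + 16 + 5\right) + 162 = - \left(-490\right) 33 \cdot 5 \cdot 22 + 162 = \left(-1\right) \left(-16170\right) 110 + 162 = 16170 \cdot 110 + 162 = 1778700 + 162 = 1778862$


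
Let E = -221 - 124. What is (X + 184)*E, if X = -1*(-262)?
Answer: -153870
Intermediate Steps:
E = -345
X = 262
(X + 184)*E = (262 + 184)*(-345) = 446*(-345) = -153870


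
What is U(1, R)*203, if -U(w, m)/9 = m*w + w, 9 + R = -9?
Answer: 31059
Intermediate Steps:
R = -18 (R = -9 - 9 = -18)
U(w, m) = -9*w - 9*m*w (U(w, m) = -9*(m*w + w) = -9*(w + m*w) = -9*w - 9*m*w)
U(1, R)*203 = -9*1*(1 - 18)*203 = -9*1*(-17)*203 = 153*203 = 31059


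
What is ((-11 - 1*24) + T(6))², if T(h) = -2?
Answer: 1369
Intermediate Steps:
((-11 - 1*24) + T(6))² = ((-11 - 1*24) - 2)² = ((-11 - 24) - 2)² = (-35 - 2)² = (-37)² = 1369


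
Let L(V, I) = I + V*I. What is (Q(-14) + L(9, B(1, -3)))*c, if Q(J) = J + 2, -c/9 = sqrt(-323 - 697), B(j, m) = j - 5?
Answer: 936*I*sqrt(255) ≈ 14947.0*I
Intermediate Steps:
B(j, m) = -5 + j
L(V, I) = I + I*V
c = -18*I*sqrt(255) (c = -9*sqrt(-323 - 697) = -18*I*sqrt(255) ≈ -287.44*I)
Q(J) = 2 + J
(Q(-14) + L(9, B(1, -3)))*c = ((2 - 14) + (-5 + 1)*(1 + 9))*(-18*I*sqrt(255)) = (-12 - 4*10)*(-18*I*sqrt(255)) = (-12 - 40)*(-18*I*sqrt(255)) = -(-936)*I*sqrt(255) = 936*I*sqrt(255)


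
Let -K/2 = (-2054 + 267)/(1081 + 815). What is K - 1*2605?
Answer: -2467753/948 ≈ -2603.1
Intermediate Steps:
K = 1787/948 (K = -2*(-2054 + 267)/(1081 + 815) = -(-3574)/1896 = -2*(-1787/1896) = 1787/948 ≈ 1.8850)
K - 1*2605 = 1787/948 - 1*2605 = 1787/948 - 2605 = -2467753/948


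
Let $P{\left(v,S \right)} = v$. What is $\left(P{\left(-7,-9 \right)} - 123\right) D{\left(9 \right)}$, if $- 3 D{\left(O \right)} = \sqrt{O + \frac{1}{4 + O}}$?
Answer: $\frac{10 \sqrt{1534}}{3} \approx 130.55$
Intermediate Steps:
$D{\left(O \right)} = - \frac{\sqrt{O + \frac{1}{4 + O}}}{3}$
$\left(P{\left(-7,-9 \right)} - 123\right) D{\left(9 \right)} = \left(-7 - 123\right) \left(- \frac{\sqrt{\frac{1 + 9 \left(4 + 9\right)}{4 + 9}}}{3}\right) = - 130 \left(- \frac{\sqrt{\frac{1 + 9 \cdot 13}{13}}}{3}\right) = - 130 \left(- \frac{\sqrt{\frac{1 + 117}{13}}}{3}\right) = - 130 \left(- \frac{\sqrt{\frac{1}{13} \cdot 118}}{3}\right) = - 130 \left(- \frac{\sqrt{\frac{118}{13}}}{3}\right) = - 130 \left(- \frac{\frac{1}{13} \sqrt{1534}}{3}\right) = - 130 \left(- \frac{\sqrt{1534}}{39}\right) = \frac{10 \sqrt{1534}}{3}$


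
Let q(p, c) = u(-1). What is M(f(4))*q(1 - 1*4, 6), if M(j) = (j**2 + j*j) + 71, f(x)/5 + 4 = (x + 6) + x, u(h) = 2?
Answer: 10142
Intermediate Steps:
q(p, c) = 2
f(x) = 10 + 10*x (f(x) = -20 + 5*((x + 6) + x) = -20 + 5*((6 + x) + x) = -20 + 5*(6 + 2*x) = -20 + (30 + 10*x) = 10 + 10*x)
M(j) = 71 + 2*j**2 (M(j) = (j**2 + j**2) + 71 = 2*j**2 + 71 = 71 + 2*j**2)
M(f(4))*q(1 - 1*4, 6) = (71 + 2*(10 + 10*4)**2)*2 = (71 + 2*(10 + 40)**2)*2 = (71 + 2*50**2)*2 = (71 + 2*2500)*2 = (71 + 5000)*2 = 5071*2 = 10142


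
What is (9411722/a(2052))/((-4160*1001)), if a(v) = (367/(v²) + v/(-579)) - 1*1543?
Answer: 239018289567237/163550440909986130 ≈ 0.0014614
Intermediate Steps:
a(v) = -1543 + 367/v² - v/579 (a(v) = (367/v² + v*(-1/579)) - 1543 = (367/v² - v/579) - 1543 = -1543 + 367/v² - v/579)
(9411722/a(2052))/((-4160*1001)) = (9411722/(-1543 + 367/2052² - 1/579*2052))/((-4160*1001)) = (9411722/(-1543 + 367*(1/4210704) - 684/193))/(-4164160) = (9411722/(-1543 + 367/4210704 - 684/193))*(-1/4164160) = (9411722/(-1256823491201/812665872))*(-1/4164160) = (9411722*(-812665872/1256823491201))*(-1/4164160) = -7648585266151584/1256823491201*(-1/4164160) = 239018289567237/163550440909986130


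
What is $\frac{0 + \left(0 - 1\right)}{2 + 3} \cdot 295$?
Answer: $-59$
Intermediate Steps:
$\frac{0 + \left(0 - 1\right)}{2 + 3} \cdot 295 = \frac{0 - 1}{5} \cdot 295 = \left(-1\right) \frac{1}{5} \cdot 295 = \left(- \frac{1}{5}\right) 295 = -59$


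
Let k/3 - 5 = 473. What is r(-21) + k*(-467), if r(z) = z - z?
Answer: -669678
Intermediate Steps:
r(z) = 0
k = 1434 (k = 15 + 3*473 = 15 + 1419 = 1434)
r(-21) + k*(-467) = 0 + 1434*(-467) = 0 - 669678 = -669678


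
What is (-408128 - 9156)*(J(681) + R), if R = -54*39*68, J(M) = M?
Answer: 59474236668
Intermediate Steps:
R = -143208 (R = -2106*68 = -143208)
(-408128 - 9156)*(J(681) + R) = (-408128 - 9156)*(681 - 143208) = -417284*(-142527) = 59474236668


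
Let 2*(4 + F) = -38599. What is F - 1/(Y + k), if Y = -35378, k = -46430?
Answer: -1579180727/81808 ≈ -19304.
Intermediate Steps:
F = -38607/2 (F = -4 + (½)*(-38599) = -4 - 38599/2 = -38607/2 ≈ -19304.)
F - 1/(Y + k) = -38607/2 - 1/(-35378 - 46430) = -38607/2 - 1/(-81808) = -38607/2 - 1*(-1/81808) = -38607/2 + 1/81808 = -1579180727/81808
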